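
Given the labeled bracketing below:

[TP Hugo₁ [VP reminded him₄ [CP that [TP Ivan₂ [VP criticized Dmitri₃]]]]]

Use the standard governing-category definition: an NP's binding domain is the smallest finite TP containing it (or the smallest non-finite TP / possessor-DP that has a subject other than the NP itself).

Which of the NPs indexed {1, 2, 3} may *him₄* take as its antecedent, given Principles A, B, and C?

none

*him* is a pronoun, so Principle B applies: it must be free in its binding domain.
Binding domain of *him₄*: the matrix TP, whose subject is Hugo₁.
*Hugo₁* c-commands the pronoun within its binding domain → coindexation would violate Principle B.
*Ivan₂*: the pronoun c-commands this R-expression → coindexation would violate Principle C on *Ivan₂*.
*Dmitri₃*: the pronoun c-commands this R-expression → coindexation would violate Principle C on *Dmitri₃*.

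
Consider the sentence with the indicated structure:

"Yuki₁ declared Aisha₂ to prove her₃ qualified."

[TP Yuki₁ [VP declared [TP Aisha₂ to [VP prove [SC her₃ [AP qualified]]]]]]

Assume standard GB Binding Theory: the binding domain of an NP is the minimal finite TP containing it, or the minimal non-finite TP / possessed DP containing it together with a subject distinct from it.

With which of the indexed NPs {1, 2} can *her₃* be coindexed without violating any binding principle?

*her* is a pronoun, so Principle B applies: it must be free in its binding domain.
Binding domain of *her₃*: the embedded TP, whose subject is Aisha₂.
*Yuki₁* c-commands the pronoun but from outside its binding domain, and is not c-commanded by it → coindexation permitted.
*Aisha₂* c-commands the pronoun within its binding domain → coindexation would violate Principle B.

{1}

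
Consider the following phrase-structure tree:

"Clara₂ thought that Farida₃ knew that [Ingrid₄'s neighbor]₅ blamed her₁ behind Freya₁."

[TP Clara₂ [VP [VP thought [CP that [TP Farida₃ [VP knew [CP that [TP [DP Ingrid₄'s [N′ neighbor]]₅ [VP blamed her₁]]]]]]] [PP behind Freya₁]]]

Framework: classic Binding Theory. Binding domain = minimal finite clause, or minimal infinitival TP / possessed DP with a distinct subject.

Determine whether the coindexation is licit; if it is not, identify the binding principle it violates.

The two coindexed NPs are *Freya₁* and *her₁*.
*her₁* is a pronoun; its binding domain is the embedded TP, whose subject is [Ingrid₄'s neighbor]₅. Within that domain it is c-commanded only by *[Ingrid₄'s neighbor]₅*, which carries a different index — the pronoun is free locally, so Principle B holds.
*Freya₁* is an R-expression; *her₁* does not c-command it, and no other NP shares its index, so Principle C is satisfied.
All principles are respected.

grammatical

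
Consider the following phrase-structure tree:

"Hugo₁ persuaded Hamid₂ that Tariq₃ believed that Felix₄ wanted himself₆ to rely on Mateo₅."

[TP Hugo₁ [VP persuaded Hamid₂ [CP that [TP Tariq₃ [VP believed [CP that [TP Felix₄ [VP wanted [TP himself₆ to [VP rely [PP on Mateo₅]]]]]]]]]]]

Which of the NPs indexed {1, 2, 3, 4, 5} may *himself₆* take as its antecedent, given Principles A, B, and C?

*himself* is an anaphor, so Principle A applies: it must be bound in its binding domain.
Binding domain of *himself₆*: the embedded TP, whose subject is Felix₄.
*Hugo₁* c-commands the anaphor but is outside its binding domain → cannot satisfy Principle A.
*Hamid₂* c-commands the anaphor but is outside its binding domain → cannot satisfy Principle A.
*Tariq₃* c-commands the anaphor but is outside its binding domain → cannot satisfy Principle A.
*Felix₄* c-commands the anaphor within its binding domain → licit binder.
*Mateo₅* does not c-command the anaphor → cannot bind it.

{4}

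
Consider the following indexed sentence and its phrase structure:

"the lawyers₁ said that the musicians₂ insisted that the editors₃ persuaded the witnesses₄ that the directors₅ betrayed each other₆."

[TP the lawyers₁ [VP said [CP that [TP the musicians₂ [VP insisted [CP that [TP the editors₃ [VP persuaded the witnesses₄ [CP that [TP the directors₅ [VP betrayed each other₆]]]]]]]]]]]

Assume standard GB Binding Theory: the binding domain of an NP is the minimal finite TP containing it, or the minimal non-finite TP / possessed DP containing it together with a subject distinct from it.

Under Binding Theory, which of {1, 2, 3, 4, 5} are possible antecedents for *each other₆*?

*each other* is an anaphor, so Principle A applies: it must be bound in its binding domain.
Binding domain of *each other₆*: the embedded TP, whose subject is the directors₅.
*the lawyers₁* c-commands the anaphor but is outside its binding domain → cannot satisfy Principle A.
*the musicians₂* c-commands the anaphor but is outside its binding domain → cannot satisfy Principle A.
*the editors₃* c-commands the anaphor but is outside its binding domain → cannot satisfy Principle A.
*the witnesses₄* c-commands the anaphor but is outside its binding domain → cannot satisfy Principle A.
*the directors₅* c-commands the anaphor within its binding domain → licit binder.

{5}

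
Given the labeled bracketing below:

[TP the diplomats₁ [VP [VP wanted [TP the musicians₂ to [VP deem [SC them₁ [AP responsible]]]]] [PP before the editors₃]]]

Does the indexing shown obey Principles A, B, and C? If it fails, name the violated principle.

grammatical

The two coindexed NPs are *the diplomats₁* and *them₁*.
*them₁* is a pronoun; its binding domain is the embedded TP, whose subject is the musicians₂. Within that domain it is c-commanded only by *the musicians₂*, which carries a different index — the pronoun is free locally, so Principle B holds.
*the diplomats₁* is an R-expression; *them₁* does not c-command it, and no other NP shares its index, so Principle C is satisfied.
All principles are respected.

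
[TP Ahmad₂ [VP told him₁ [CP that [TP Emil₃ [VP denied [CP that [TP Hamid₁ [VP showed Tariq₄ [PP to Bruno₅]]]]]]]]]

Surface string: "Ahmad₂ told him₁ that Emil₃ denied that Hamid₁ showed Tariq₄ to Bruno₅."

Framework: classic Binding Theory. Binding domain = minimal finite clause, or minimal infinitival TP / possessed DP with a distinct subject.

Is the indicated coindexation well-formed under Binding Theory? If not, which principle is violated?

The two coindexed NPs are *him₁* and *Hamid₁*.
*Hamid₁* is an R-expression. Principle C requires it to be free everywhere.
*him₁* c-commands it and carries the same index.
The R-expression is bound → Principle C violation.

Principle C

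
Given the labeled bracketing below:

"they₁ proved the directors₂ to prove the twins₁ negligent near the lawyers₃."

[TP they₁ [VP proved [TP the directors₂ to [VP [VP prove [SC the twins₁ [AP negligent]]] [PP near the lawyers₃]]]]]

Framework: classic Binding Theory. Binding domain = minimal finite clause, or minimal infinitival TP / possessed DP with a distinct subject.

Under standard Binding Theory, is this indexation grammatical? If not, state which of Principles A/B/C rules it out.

The two coindexed NPs are *they₁* and *the twins₁*.
*the twins₁* is an R-expression. Principle C requires it to be free everywhere.
*they₁* c-commands it and carries the same index.
The R-expression is bound → Principle C violation.

Principle C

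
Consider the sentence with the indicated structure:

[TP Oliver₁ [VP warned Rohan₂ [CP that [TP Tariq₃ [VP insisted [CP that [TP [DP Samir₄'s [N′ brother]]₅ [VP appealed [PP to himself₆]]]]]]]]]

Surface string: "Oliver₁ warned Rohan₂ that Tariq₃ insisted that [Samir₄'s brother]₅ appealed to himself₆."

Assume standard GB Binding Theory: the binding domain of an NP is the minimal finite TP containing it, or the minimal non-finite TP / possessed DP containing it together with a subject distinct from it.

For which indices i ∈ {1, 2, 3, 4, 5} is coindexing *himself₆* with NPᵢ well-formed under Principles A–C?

{5}

*himself* is an anaphor, so Principle A applies: it must be bound in its binding domain.
Binding domain of *himself₆*: the embedded TP, whose subject is [Samir₄'s brother]₅.
*Oliver₁* c-commands the anaphor but is outside its binding domain → cannot satisfy Principle A.
*Rohan₂* c-commands the anaphor but is outside its binding domain → cannot satisfy Principle A.
*Tariq₃* c-commands the anaphor but is outside its binding domain → cannot satisfy Principle A.
*Samir₄* does not c-command the anaphor → cannot bind it.
*[Samir₄'s brother]₅* c-commands the anaphor within its binding domain → licit binder.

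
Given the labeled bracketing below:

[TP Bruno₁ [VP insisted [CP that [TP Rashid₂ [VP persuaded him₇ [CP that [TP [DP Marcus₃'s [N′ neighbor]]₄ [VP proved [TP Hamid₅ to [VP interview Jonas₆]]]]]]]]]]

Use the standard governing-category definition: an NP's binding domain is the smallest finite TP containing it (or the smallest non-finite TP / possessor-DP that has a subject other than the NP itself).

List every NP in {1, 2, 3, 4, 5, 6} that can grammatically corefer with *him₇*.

*him* is a pronoun, so Principle B applies: it must be free in its binding domain.
Binding domain of *him₇*: the embedded TP, whose subject is Rashid₂.
*Bruno₁* c-commands the pronoun but from outside its binding domain, and is not c-commanded by it → coindexation permitted.
*Rashid₂* c-commands the pronoun within its binding domain → coindexation would violate Principle B.
*Marcus₃*: the pronoun c-commands this R-expression → coindexation would violate Principle C on *Marcus₃*.
*[Marcus₃'s neighbor]₄*: the pronoun c-commands this R-expression → coindexation would violate Principle C on *[Marcus₃'s neighbor]₄*.
*Hamid₅*: the pronoun c-commands this R-expression → coindexation would violate Principle C on *Hamid₅*.
*Jonas₆*: the pronoun c-commands this R-expression → coindexation would violate Principle C on *Jonas₆*.

{1}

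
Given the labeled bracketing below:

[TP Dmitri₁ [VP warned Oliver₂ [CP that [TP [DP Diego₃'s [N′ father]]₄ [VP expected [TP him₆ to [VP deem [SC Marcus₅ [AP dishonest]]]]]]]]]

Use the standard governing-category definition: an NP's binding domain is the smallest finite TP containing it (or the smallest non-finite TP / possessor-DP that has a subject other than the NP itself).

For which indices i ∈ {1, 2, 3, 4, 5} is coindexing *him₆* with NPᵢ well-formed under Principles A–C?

*him* is a pronoun, so Principle B applies: it must be free in its binding domain.
Binding domain of *him₆*: the embedded TP, whose subject is [Diego₃'s father]₄.
*Dmitri₁* c-commands the pronoun but from outside its binding domain, and is not c-commanded by it → coindexation permitted.
*Oliver₂* c-commands the pronoun but from outside its binding domain, and is not c-commanded by it → coindexation permitted.
*Diego₃* and the pronoun do not c-command one another → neither Principle B nor Principle C is at stake; coindexation permitted.
*[Diego₃'s father]₄* c-commands the pronoun within its binding domain → coindexation would violate Principle B.
*Marcus₅*: the pronoun c-commands this R-expression → coindexation would violate Principle C on *Marcus₅*.

{1, 2, 3}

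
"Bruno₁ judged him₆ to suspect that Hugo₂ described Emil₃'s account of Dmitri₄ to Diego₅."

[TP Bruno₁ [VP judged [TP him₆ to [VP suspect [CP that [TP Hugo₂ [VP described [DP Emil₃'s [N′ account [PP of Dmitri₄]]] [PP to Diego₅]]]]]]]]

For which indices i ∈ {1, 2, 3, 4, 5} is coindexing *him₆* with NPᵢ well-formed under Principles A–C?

*him* is a pronoun, so Principle B applies: it must be free in its binding domain.
Binding domain of *him₆*: the matrix TP, whose subject is Bruno₁.
*Bruno₁* c-commands the pronoun within its binding domain → coindexation would violate Principle B.
*Hugo₂*: the pronoun c-commands this R-expression → coindexation would violate Principle C on *Hugo₂*.
*Emil₃*: the pronoun c-commands this R-expression → coindexation would violate Principle C on *Emil₃*.
*Dmitri₄*: the pronoun c-commands this R-expression → coindexation would violate Principle C on *Dmitri₄*.
*Diego₅*: the pronoun c-commands this R-expression → coindexation would violate Principle C on *Diego₅*.

none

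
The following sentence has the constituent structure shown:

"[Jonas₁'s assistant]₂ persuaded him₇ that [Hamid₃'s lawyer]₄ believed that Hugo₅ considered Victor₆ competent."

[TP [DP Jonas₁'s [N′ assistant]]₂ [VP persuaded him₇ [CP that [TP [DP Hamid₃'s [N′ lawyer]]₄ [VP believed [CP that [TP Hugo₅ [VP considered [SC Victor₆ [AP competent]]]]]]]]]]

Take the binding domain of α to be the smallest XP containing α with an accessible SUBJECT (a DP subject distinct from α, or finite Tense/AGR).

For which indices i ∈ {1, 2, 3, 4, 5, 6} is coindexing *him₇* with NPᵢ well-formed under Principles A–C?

{1}

*him* is a pronoun, so Principle B applies: it must be free in its binding domain.
Binding domain of *him₇*: the matrix TP, whose subject is [Jonas₁'s assistant]₂.
*Jonas₁* and the pronoun do not c-command one another → neither Principle B nor Principle C is at stake; coindexation permitted.
*[Jonas₁'s assistant]₂* c-commands the pronoun within its binding domain → coindexation would violate Principle B.
*Hamid₃*: the pronoun c-commands this R-expression → coindexation would violate Principle C on *Hamid₃*.
*[Hamid₃'s lawyer]₄*: the pronoun c-commands this R-expression → coindexation would violate Principle C on *[Hamid₃'s lawyer]₄*.
*Hugo₅*: the pronoun c-commands this R-expression → coindexation would violate Principle C on *Hugo₅*.
*Victor₆*: the pronoun c-commands this R-expression → coindexation would violate Principle C on *Victor₆*.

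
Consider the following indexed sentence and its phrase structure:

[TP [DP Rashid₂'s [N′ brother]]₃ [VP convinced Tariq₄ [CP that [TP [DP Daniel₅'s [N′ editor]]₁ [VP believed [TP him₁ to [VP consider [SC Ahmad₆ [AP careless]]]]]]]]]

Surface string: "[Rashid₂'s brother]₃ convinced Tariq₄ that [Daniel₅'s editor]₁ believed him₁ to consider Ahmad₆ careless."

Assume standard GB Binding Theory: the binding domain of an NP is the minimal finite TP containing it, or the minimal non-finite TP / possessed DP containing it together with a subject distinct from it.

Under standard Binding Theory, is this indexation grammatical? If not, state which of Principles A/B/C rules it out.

Principle B

The two coindexed NPs are *[Daniel₅'s editor]₁* and *him₁*.
*him₁* is a pronoun. Its binding domain is the embedded TP, whose subject is [Daniel₅'s editor]₁.
*[Daniel₅'s editor]₁* c-commands it within that domain and carries the same index.
The pronoun is locally bound → Principle B violation.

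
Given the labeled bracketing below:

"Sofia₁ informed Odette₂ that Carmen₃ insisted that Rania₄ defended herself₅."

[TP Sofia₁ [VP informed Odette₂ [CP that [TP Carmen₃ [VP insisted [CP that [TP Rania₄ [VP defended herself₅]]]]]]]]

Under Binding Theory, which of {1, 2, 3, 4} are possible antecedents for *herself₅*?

{4}

*herself* is an anaphor, so Principle A applies: it must be bound in its binding domain.
Binding domain of *herself₅*: the embedded TP, whose subject is Rania₄.
*Sofia₁* c-commands the anaphor but is outside its binding domain → cannot satisfy Principle A.
*Odette₂* c-commands the anaphor but is outside its binding domain → cannot satisfy Principle A.
*Carmen₃* c-commands the anaphor but is outside its binding domain → cannot satisfy Principle A.
*Rania₄* c-commands the anaphor within its binding domain → licit binder.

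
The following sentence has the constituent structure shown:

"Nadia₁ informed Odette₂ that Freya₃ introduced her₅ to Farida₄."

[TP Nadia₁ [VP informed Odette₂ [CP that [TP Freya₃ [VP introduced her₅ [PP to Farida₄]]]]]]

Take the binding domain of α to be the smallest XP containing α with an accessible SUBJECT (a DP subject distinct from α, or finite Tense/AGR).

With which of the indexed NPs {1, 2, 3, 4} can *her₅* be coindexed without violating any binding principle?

*her* is a pronoun, so Principle B applies: it must be free in its binding domain.
Binding domain of *her₅*: the embedded TP, whose subject is Freya₃.
*Nadia₁* c-commands the pronoun but from outside its binding domain, and is not c-commanded by it → coindexation permitted.
*Odette₂* c-commands the pronoun but from outside its binding domain, and is not c-commanded by it → coindexation permitted.
*Freya₃* c-commands the pronoun within its binding domain → coindexation would violate Principle B.
*Farida₄*: the pronoun c-commands this R-expression → coindexation would violate Principle C on *Farida₄*.

{1, 2}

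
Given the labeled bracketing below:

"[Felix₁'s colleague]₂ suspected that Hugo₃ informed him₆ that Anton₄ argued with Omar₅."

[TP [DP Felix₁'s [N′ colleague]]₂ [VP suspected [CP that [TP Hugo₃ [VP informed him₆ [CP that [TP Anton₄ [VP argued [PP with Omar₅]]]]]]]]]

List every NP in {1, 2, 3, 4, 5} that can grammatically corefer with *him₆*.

*him* is a pronoun, so Principle B applies: it must be free in its binding domain.
Binding domain of *him₆*: the embedded TP, whose subject is Hugo₃.
*Felix₁* and the pronoun do not c-command one another → neither Principle B nor Principle C is at stake; coindexation permitted.
*[Felix₁'s colleague]₂* c-commands the pronoun but from outside its binding domain, and is not c-commanded by it → coindexation permitted.
*Hugo₃* c-commands the pronoun within its binding domain → coindexation would violate Principle B.
*Anton₄*: the pronoun c-commands this R-expression → coindexation would violate Principle C on *Anton₄*.
*Omar₅*: the pronoun c-commands this R-expression → coindexation would violate Principle C on *Omar₅*.

{1, 2}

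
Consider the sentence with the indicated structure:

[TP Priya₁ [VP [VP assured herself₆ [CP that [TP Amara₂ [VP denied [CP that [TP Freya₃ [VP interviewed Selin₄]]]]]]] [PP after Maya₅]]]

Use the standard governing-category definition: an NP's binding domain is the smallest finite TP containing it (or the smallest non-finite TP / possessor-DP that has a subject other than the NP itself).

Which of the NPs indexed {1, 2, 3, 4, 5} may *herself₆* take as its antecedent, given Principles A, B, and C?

{1}

*herself* is an anaphor, so Principle A applies: it must be bound in its binding domain.
Binding domain of *herself₆*: the matrix TP, whose subject is Priya₁.
*Priya₁* c-commands the anaphor within its binding domain → licit binder.
*Amara₂* does not c-command the anaphor → cannot bind it.
*Freya₃* does not c-command the anaphor → cannot bind it.
*Selin₄* does not c-command the anaphor → cannot bind it.
*Maya₅* does not c-command the anaphor → cannot bind it.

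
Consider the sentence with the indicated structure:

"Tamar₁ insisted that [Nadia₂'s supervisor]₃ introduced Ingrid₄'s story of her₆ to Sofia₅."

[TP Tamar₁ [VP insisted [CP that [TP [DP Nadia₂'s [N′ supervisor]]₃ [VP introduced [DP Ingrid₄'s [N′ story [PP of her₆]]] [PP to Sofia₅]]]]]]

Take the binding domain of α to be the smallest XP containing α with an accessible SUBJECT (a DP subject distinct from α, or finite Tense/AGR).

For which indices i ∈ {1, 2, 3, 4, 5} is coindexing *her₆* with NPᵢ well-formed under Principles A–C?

{1, 2, 3, 5}

*her* is a pronoun, so Principle B applies: it must be free in its binding domain.
Binding domain of *her₆*: the possessed DP, whose subject is Ingrid₄.
*Tamar₁* c-commands the pronoun but from outside its binding domain, and is not c-commanded by it → coindexation permitted.
*Nadia₂* and the pronoun do not c-command one another → neither Principle B nor Principle C is at stake; coindexation permitted.
*[Nadia₂'s supervisor]₃* c-commands the pronoun but from outside its binding domain, and is not c-commanded by it → coindexation permitted.
*Ingrid₄* c-commands the pronoun within its binding domain → coindexation would violate Principle B.
*Sofia₅* and the pronoun do not c-command one another → neither Principle B nor Principle C is at stake; coindexation permitted.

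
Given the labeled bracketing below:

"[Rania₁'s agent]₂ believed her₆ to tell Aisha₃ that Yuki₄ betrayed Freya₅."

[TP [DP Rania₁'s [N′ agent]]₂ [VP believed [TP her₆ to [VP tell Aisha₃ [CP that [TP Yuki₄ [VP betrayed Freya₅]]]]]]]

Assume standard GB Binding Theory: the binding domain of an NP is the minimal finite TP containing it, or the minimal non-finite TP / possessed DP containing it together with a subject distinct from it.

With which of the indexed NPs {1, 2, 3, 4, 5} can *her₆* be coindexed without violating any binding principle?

{1}

*her* is a pronoun, so Principle B applies: it must be free in its binding domain.
Binding domain of *her₆*: the matrix TP, whose subject is [Rania₁'s agent]₂.
*Rania₁* and the pronoun do not c-command one another → neither Principle B nor Principle C is at stake; coindexation permitted.
*[Rania₁'s agent]₂* c-commands the pronoun within its binding domain → coindexation would violate Principle B.
*Aisha₃*: the pronoun c-commands this R-expression → coindexation would violate Principle C on *Aisha₃*.
*Yuki₄*: the pronoun c-commands this R-expression → coindexation would violate Principle C on *Yuki₄*.
*Freya₅*: the pronoun c-commands this R-expression → coindexation would violate Principle C on *Freya₅*.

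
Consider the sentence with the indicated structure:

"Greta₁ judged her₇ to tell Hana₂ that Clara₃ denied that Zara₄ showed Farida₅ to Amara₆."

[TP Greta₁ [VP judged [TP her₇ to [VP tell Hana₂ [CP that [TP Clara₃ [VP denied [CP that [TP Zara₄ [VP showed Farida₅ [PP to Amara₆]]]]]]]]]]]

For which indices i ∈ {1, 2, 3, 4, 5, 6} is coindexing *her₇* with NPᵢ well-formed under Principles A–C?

*her* is a pronoun, so Principle B applies: it must be free in its binding domain.
Binding domain of *her₇*: the matrix TP, whose subject is Greta₁.
*Greta₁* c-commands the pronoun within its binding domain → coindexation would violate Principle B.
*Hana₂*: the pronoun c-commands this R-expression → coindexation would violate Principle C on *Hana₂*.
*Clara₃*: the pronoun c-commands this R-expression → coindexation would violate Principle C on *Clara₃*.
*Zara₄*: the pronoun c-commands this R-expression → coindexation would violate Principle C on *Zara₄*.
*Farida₅*: the pronoun c-commands this R-expression → coindexation would violate Principle C on *Farida₅*.
*Amara₆*: the pronoun c-commands this R-expression → coindexation would violate Principle C on *Amara₆*.

none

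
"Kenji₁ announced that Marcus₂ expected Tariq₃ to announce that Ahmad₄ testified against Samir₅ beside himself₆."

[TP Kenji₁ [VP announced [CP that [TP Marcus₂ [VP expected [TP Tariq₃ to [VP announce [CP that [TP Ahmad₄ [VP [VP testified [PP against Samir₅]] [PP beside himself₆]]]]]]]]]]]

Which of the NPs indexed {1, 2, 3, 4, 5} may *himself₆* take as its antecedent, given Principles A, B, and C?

{4}

*himself* is an anaphor, so Principle A applies: it must be bound in its binding domain.
Binding domain of *himself₆*: the embedded TP, whose subject is Ahmad₄.
*Kenji₁* c-commands the anaphor but is outside its binding domain → cannot satisfy Principle A.
*Marcus₂* c-commands the anaphor but is outside its binding domain → cannot satisfy Principle A.
*Tariq₃* c-commands the anaphor but is outside its binding domain → cannot satisfy Principle A.
*Ahmad₄* c-commands the anaphor within its binding domain → licit binder.
*Samir₅* does not c-command the anaphor → cannot bind it.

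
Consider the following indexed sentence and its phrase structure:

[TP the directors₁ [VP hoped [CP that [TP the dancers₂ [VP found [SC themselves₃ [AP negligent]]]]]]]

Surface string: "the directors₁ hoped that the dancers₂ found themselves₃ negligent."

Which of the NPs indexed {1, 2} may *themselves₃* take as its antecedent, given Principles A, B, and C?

{2}

*themselves* is an anaphor, so Principle A applies: it must be bound in its binding domain.
Binding domain of *themselves₃*: the embedded TP, whose subject is the dancers₂.
*the directors₁* c-commands the anaphor but is outside its binding domain → cannot satisfy Principle A.
*the dancers₂* c-commands the anaphor within its binding domain → licit binder.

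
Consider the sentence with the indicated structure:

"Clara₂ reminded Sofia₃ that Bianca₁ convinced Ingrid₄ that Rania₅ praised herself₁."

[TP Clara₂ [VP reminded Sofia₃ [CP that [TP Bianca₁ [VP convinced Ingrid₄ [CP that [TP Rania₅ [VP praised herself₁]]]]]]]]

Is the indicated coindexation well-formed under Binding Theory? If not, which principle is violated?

Principle A

The two coindexed NPs are *Bianca₁* and *herself₁*.
*herself₁* is an anaphor. Principle A requires it to be bound within its binding domain — the embedded TP, whose subject is Rania₅.
Within that domain it is c-commanded by *Rania₅*, which does not share its index.
*Bianca₁* does c-command the anaphor, but from outside its binding domain.
The anaphor is unbound in its domain → Principle A violation.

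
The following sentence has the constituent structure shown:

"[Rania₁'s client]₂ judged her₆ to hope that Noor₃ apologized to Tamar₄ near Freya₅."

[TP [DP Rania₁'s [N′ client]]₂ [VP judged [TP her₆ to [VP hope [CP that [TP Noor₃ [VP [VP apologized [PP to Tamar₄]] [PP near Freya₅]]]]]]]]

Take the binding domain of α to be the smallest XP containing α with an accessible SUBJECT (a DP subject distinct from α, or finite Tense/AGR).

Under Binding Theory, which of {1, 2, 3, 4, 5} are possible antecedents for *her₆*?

*her* is a pronoun, so Principle B applies: it must be free in its binding domain.
Binding domain of *her₆*: the matrix TP, whose subject is [Rania₁'s client]₂.
*Rania₁* and the pronoun do not c-command one another → neither Principle B nor Principle C is at stake; coindexation permitted.
*[Rania₁'s client]₂* c-commands the pronoun within its binding domain → coindexation would violate Principle B.
*Noor₃*: the pronoun c-commands this R-expression → coindexation would violate Principle C on *Noor₃*.
*Tamar₄*: the pronoun c-commands this R-expression → coindexation would violate Principle C on *Tamar₄*.
*Freya₅*: the pronoun c-commands this R-expression → coindexation would violate Principle C on *Freya₅*.

{1}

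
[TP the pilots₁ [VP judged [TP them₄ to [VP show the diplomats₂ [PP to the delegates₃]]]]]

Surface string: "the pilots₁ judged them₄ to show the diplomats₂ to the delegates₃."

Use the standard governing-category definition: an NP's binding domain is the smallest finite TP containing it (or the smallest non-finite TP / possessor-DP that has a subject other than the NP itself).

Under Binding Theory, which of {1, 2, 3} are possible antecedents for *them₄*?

none

*them* is a pronoun, so Principle B applies: it must be free in its binding domain.
Binding domain of *them₄*: the matrix TP, whose subject is the pilots₁.
*the pilots₁* c-commands the pronoun within its binding domain → coindexation would violate Principle B.
*the diplomats₂*: the pronoun c-commands this R-expression → coindexation would violate Principle C on *the diplomats₂*.
*the delegates₃*: the pronoun c-commands this R-expression → coindexation would violate Principle C on *the delegates₃*.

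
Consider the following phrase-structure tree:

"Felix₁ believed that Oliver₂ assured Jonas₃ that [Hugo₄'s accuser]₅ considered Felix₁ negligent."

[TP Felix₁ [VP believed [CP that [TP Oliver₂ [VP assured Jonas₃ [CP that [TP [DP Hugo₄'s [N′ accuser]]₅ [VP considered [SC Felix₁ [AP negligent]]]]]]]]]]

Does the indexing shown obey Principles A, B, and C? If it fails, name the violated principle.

Principle C

The two coindexed NPs are *Felix₁* (the lower occurrence) and *Felix₁* (the higher occurrence).
*Felix₁* (the lower occurrence) is an R-expression. Principle C requires it to be free everywhere.
*Felix₁* (the higher occurrence) c-commands it and carries the same index.
The R-expression is bound → Principle C violation.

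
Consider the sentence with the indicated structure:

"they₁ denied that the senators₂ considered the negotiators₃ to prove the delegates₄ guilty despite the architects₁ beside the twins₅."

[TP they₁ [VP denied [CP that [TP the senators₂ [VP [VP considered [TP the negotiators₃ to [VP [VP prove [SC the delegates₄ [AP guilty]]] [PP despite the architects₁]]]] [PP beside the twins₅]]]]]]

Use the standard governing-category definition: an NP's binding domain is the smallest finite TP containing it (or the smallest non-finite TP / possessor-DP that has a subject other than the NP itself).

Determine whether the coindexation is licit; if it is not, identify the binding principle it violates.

Principle C

The two coindexed NPs are *they₁* and *the architects₁*.
*the architects₁* is an R-expression. Principle C requires it to be free everywhere.
*they₁* c-commands it and carries the same index.
The R-expression is bound → Principle C violation.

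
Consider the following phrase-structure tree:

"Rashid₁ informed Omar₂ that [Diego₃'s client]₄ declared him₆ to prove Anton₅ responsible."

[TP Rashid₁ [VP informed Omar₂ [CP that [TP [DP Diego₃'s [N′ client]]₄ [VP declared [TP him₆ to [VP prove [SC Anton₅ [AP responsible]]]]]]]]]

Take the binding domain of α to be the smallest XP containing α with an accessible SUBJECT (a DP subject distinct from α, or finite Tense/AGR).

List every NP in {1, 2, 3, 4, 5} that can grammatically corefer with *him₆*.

*him* is a pronoun, so Principle B applies: it must be free in its binding domain.
Binding domain of *him₆*: the embedded TP, whose subject is [Diego₃'s client]₄.
*Rashid₁* c-commands the pronoun but from outside its binding domain, and is not c-commanded by it → coindexation permitted.
*Omar₂* c-commands the pronoun but from outside its binding domain, and is not c-commanded by it → coindexation permitted.
*Diego₃* and the pronoun do not c-command one another → neither Principle B nor Principle C is at stake; coindexation permitted.
*[Diego₃'s client]₄* c-commands the pronoun within its binding domain → coindexation would violate Principle B.
*Anton₅*: the pronoun c-commands this R-expression → coindexation would violate Principle C on *Anton₅*.

{1, 2, 3}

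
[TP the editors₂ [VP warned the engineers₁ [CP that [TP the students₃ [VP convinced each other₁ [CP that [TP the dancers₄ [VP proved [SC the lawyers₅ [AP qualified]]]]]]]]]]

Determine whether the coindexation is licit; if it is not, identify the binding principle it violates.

The two coindexed NPs are *the engineers₁* and *each other₁*.
*each other₁* is an anaphor. Principle A requires it to be bound within its binding domain — the embedded TP, whose subject is the students₃.
Within that domain it is c-commanded by *the students₃*, which does not share its index.
*the engineers₁* does c-command the anaphor, but from outside its binding domain.
The anaphor is unbound in its domain → Principle A violation.

Principle A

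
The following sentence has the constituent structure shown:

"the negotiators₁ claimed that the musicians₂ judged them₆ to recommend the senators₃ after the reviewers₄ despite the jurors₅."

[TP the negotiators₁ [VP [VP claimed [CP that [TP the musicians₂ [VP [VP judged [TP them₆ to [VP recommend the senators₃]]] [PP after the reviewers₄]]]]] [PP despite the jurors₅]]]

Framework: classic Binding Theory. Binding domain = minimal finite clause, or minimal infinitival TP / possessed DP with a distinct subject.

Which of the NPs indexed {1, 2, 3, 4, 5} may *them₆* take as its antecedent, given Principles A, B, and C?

{1, 4, 5}

*them* is a pronoun, so Principle B applies: it must be free in its binding domain.
Binding domain of *them₆*: the embedded TP, whose subject is the musicians₂.
*the negotiators₁* c-commands the pronoun but from outside its binding domain, and is not c-commanded by it → coindexation permitted.
*the musicians₂* c-commands the pronoun within its binding domain → coindexation would violate Principle B.
*the senators₃*: the pronoun c-commands this R-expression → coindexation would violate Principle C on *the senators₃*.
*the reviewers₄* and the pronoun do not c-command one another → neither Principle B nor Principle C is at stake; coindexation permitted.
*the jurors₅* and the pronoun do not c-command one another → neither Principle B nor Principle C is at stake; coindexation permitted.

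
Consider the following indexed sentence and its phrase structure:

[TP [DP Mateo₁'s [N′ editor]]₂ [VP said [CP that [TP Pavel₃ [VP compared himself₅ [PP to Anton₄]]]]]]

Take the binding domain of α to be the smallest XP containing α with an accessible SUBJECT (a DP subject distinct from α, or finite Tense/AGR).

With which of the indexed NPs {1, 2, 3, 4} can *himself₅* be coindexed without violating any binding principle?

*himself* is an anaphor, so Principle A applies: it must be bound in its binding domain.
Binding domain of *himself₅*: the embedded TP, whose subject is Pavel₃.
*Mateo₁* does not c-command the anaphor → cannot bind it.
*[Mateo₁'s editor]₂* c-commands the anaphor but is outside its binding domain → cannot satisfy Principle A.
*Pavel₃* c-commands the anaphor within its binding domain → licit binder.
*Anton₄* does not c-command the anaphor → cannot bind it.

{3}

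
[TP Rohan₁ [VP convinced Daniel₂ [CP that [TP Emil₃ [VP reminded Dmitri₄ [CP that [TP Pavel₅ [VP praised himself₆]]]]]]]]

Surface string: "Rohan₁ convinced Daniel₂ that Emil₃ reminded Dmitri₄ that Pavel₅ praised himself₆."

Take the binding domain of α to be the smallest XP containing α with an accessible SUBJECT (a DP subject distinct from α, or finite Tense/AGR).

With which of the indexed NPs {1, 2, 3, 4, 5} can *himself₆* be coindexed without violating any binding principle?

*himself* is an anaphor, so Principle A applies: it must be bound in its binding domain.
Binding domain of *himself₆*: the embedded TP, whose subject is Pavel₅.
*Rohan₁* c-commands the anaphor but is outside its binding domain → cannot satisfy Principle A.
*Daniel₂* c-commands the anaphor but is outside its binding domain → cannot satisfy Principle A.
*Emil₃* c-commands the anaphor but is outside its binding domain → cannot satisfy Principle A.
*Dmitri₄* c-commands the anaphor but is outside its binding domain → cannot satisfy Principle A.
*Pavel₅* c-commands the anaphor within its binding domain → licit binder.

{5}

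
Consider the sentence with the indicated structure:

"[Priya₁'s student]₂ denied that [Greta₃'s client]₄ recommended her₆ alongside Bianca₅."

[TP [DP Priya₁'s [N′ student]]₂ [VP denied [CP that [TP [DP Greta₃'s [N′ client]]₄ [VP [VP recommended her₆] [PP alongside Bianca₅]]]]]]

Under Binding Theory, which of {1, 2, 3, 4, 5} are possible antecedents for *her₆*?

*her* is a pronoun, so Principle B applies: it must be free in its binding domain.
Binding domain of *her₆*: the embedded TP, whose subject is [Greta₃'s client]₄.
*Priya₁* and the pronoun do not c-command one another → neither Principle B nor Principle C is at stake; coindexation permitted.
*[Priya₁'s student]₂* c-commands the pronoun but from outside its binding domain, and is not c-commanded by it → coindexation permitted.
*Greta₃* and the pronoun do not c-command one another → neither Principle B nor Principle C is at stake; coindexation permitted.
*[Greta₃'s client]₄* c-commands the pronoun within its binding domain → coindexation would violate Principle B.
*Bianca₅* and the pronoun do not c-command one another → neither Principle B nor Principle C is at stake; coindexation permitted.

{1, 2, 3, 5}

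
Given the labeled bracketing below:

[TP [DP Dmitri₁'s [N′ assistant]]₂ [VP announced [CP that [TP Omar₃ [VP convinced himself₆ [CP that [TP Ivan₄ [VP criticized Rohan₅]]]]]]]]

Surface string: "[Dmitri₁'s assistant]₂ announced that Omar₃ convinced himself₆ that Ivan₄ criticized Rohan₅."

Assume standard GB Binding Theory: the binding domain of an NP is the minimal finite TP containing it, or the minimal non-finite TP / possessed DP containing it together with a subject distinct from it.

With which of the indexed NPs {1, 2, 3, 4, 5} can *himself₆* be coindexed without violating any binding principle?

*himself* is an anaphor, so Principle A applies: it must be bound in its binding domain.
Binding domain of *himself₆*: the embedded TP, whose subject is Omar₃.
*Dmitri₁* does not c-command the anaphor → cannot bind it.
*[Dmitri₁'s assistant]₂* c-commands the anaphor but is outside its binding domain → cannot satisfy Principle A.
*Omar₃* c-commands the anaphor within its binding domain → licit binder.
*Ivan₄* does not c-command the anaphor → cannot bind it.
*Rohan₅* does not c-command the anaphor → cannot bind it.

{3}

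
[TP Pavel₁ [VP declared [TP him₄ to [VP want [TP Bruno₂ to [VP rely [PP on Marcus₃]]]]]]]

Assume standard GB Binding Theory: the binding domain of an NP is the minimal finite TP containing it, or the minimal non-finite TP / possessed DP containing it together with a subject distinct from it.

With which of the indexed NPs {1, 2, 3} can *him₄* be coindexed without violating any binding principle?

*him* is a pronoun, so Principle B applies: it must be free in its binding domain.
Binding domain of *him₄*: the matrix TP, whose subject is Pavel₁.
*Pavel₁* c-commands the pronoun within its binding domain → coindexation would violate Principle B.
*Bruno₂*: the pronoun c-commands this R-expression → coindexation would violate Principle C on *Bruno₂*.
*Marcus₃*: the pronoun c-commands this R-expression → coindexation would violate Principle C on *Marcus₃*.

none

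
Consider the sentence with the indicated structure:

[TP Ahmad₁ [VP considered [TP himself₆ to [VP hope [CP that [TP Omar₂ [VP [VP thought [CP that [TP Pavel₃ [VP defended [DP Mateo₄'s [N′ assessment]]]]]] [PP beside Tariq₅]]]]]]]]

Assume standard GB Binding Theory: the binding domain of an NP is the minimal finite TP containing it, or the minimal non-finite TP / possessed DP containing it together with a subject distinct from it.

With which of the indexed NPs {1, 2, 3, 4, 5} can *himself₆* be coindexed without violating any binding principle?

*himself* is an anaphor, so Principle A applies: it must be bound in its binding domain.
Binding domain of *himself₆*: the matrix TP, whose subject is Ahmad₁.
*Ahmad₁* c-commands the anaphor within its binding domain → licit binder.
*Omar₂* does not c-command the anaphor → cannot bind it.
*Pavel₃* does not c-command the anaphor → cannot bind it.
*Mateo₄* does not c-command the anaphor → cannot bind it.
*Tariq₅* does not c-command the anaphor → cannot bind it.

{1}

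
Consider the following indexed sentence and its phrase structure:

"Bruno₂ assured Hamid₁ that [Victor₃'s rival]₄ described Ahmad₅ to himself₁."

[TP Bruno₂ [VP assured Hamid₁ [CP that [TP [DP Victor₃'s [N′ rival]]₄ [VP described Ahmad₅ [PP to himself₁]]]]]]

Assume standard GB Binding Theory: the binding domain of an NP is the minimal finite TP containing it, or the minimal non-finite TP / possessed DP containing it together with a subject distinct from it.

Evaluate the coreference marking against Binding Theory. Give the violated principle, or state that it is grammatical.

Principle A

The two coindexed NPs are *Hamid₁* and *himself₁*.
*himself₁* is an anaphor. Principle A requires it to be bound within its binding domain — the embedded TP, whose subject is [Victor₃'s rival]₄.
Within that domain it is c-commanded by *[Victor₃'s rival]₄*, *Ahmad₅*, none of which share its index.
*Hamid₁* does c-command the anaphor, but from outside its binding domain.
The anaphor is unbound in its domain → Principle A violation.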